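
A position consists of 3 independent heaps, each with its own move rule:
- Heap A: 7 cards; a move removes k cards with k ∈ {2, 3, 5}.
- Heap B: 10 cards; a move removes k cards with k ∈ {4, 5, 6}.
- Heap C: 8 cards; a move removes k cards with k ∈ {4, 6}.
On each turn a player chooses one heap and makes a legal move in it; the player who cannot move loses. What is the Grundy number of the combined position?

2

Grundy values for heap A (subtraction set {2, 3, 5}):
k:     0  1  2  3  4  5  6  7
g(k):  0  0  1  1  2  2  3  0
So g(7) = 0.
Grundy values for heap B (subtraction set {4, 5, 6}):
g(0) = mex{} = 0
g(1) = mex{} = 0
g(2) = mex{} = 0
g(3) = mex{} = 0
g(4) = mex{0} = 1
g(5) = mex{0} = 1
g(6) = mex{0} = 1
g(7) = mex{0} = 1
g(8) = mex{0,1} = 2
g(9) = mex{0,1} = 2
g(10) = mex{1} = 0
So g(10) = 0.
Grundy values for heap C (subtraction set {4, 6}):
k:     0  1  2  3  4  5  6  7  8
g(k):  0  0  0  0  1  1  1  1  2
So g(8) = 2.
By the Sprague-Grundy theorem, the Grundy value of a sum of independent games is the XOR of the component values.
Combined value = 0 XOR 0 XOR 2 = 2.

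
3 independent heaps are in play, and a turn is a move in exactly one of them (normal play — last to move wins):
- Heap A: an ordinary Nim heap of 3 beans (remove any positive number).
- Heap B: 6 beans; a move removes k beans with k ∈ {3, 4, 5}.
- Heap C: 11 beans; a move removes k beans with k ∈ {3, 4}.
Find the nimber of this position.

0

Heap A is a plain Nim heap of size 3, so its Grundy value is 3.
For heap B, compute g(0), g(1), … with moves {3, 4, 5}:
k:     0  1  2  3  4  5  6
g(k):  0  0  0  1  1  1  2
So g(6) = 2.
Grundy values for heap C (subtraction set {3, 4}):
g(0) = mex{} = 0
g(1) = mex{} = 0
g(2) = mex{} = 0
g(3) = mex{0} = 1
g(4) = mex{0} = 1
g(5) = mex{0} = 1
g(6) = mex{0,1} = 2
g(7) = mex{1} = 0
g(8) = mex{1} = 0
g(9) = mex{1,2} = 0
g(10) = mex{0,2} = 1
g(11) = mex{0} = 1
So g(11) = 1.
The value of a disjunctive sum is the nim-sum of the parts.
Combined value = 3 XOR 2 XOR 1 = 0.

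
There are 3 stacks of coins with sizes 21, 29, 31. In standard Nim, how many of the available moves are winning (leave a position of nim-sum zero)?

Compute the nim-sum pairwise:
21 XOR 29 = 8
8 XOR 31 = 23
The overall nim-sum is X = 23. A stack of size p has a winning move iff p XOR X < p (reduce it to p XOR X).
  21: 21 XOR 23 = 2 < 21 — winning move (to 2).
  29: 29 XOR 23 = 10 < 29 — winning move (to 10).
  31: 31 XOR 23 = 8 < 31 — winning move (to 8).
That gives 3 winning moves.

3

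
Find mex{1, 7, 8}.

0

0 is not in the set, so the mex is 0.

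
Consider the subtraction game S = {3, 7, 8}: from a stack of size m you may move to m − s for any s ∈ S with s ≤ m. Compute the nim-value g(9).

1

Build the Grundy sequence with g(k) = mex{g(k−s) : s ∈ {3, 7, 8}, s ≤ k}:
g(0) = mex{} = 0
g(1) = mex{} = 0
g(2) = mex{} = 0
g(3) = mex{0} = 1
g(4) = mex{0} = 1
g(5) = mex{0} = 1
g(6) = mex{1} = 0
g(7) = mex{0,1} = 2
g(8) = mex{0,1} = 2
g(9) = mex{0} = 1
So g(9) = 1.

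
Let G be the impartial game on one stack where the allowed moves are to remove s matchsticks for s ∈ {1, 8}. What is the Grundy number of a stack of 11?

0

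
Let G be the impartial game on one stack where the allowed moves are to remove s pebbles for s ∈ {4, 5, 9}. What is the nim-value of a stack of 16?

Compute g(0), g(1), … for moves {4, 5, 9}:
k:     0  1  2  3  4  5  6  7  8  9 10 11 12 13 14 15 16
g(k):  0  0  0  0  1  1  1  1  2  2  2  2  3  0  0  0  0
So g(16) = 0.

0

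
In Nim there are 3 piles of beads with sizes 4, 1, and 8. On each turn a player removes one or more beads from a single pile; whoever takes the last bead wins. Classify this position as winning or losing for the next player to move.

Winning position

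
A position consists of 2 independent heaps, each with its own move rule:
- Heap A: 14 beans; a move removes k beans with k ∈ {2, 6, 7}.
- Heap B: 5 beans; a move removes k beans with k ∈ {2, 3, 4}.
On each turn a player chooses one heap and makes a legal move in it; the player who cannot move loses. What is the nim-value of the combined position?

2

Grundy values for heap A (subtraction set {2, 6, 7}):
g(0) = mex{} = 0
g(1) = mex{} = 0
g(2) = mex{0} = 1
g(3) = mex{0} = 1
g(4) = mex{1} = 0
g(5) = mex{1} = 0
g(6) = mex{0} = 1
g(7) = mex{0} = 1
g(8) = mex{0,1} = 2
g(9) = mex{1} = 0
g(10) = mex{0,1,2} = 3
g(11) = mex{0} = 1
g(12) = mex{0,1,3} = 2
g(13) = mex{1} = 0
g(14) = mex{1,2} = 0
So g(14) = 0.
Build the Grundy sequence for heap B with g(k) = mex{g(k−s) : s ∈ {2, 3, 4}, s ≤ k}:
g(0) = mex{} = 0
g(1) = mex{} = 0
g(2) = mex{0} = 1
g(3) = mex{0} = 1
g(4) = mex{0,1} = 2
g(5) = mex{0,1} = 2
So g(5) = 2.
The value of a disjunctive sum is the nim-sum of the parts.
Combined value = 0 XOR 2 = 2.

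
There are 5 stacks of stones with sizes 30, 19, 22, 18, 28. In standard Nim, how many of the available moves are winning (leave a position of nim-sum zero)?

5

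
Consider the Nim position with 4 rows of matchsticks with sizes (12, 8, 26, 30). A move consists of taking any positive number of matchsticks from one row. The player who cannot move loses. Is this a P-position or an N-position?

P-position

In binary:
  01100  (12)
  01000  (8)
  11010  (26)
  11110  (30)
  -----
  00000  (0)
The nim-sum is 0, so this is a P-position: the player to move is in a losing position under optimal play.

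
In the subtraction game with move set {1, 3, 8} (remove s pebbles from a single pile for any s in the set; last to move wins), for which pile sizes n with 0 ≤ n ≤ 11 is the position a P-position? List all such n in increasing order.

0, 2, 4, 6, 11

Build the Grundy sequence with g(k) = mex{g(k−s) : s ∈ {1, 3, 8}, s ≤ k}:
g(0) = mex{} = 0
g(1) = mex{0} = 1
g(2) = mex{1} = 0
g(3) = mex{0} = 1
g(4) = mex{1} = 0
g(5) = mex{0} = 1
g(6) = mex{1} = 0
g(7) = mex{0} = 1
g(8) = mex{0,1} = 2
g(9) = mex{0,1,2} = 3
g(10) = mex{0,1,3} = 2
g(11) = mex{1,2} = 0
The P-positions (g = 0) in 0..11 are 0, 2, 4, 6, 11.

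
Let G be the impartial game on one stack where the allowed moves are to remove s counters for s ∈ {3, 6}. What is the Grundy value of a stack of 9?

Build the Grundy sequence with g(k) = mex{g(k−s) : s ∈ {3, 6}, s ≤ k}:
k:     0  1  2  3  4  5  6  7  8  9
g(k):  0  0  0  1  1  1  2  2  2  0
So g(9) = 0.

0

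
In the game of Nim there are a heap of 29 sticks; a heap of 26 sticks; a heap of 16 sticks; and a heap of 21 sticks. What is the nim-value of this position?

2

Nim-sum: 29 XOR 26 XOR 16 XOR 21 = 2.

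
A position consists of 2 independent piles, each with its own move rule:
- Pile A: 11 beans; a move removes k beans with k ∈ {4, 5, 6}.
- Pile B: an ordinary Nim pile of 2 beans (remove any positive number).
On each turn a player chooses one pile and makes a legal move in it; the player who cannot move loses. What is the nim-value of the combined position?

Grundy values for pile A (subtraction set {4, 5, 6}):
k:     0  1  2  3  4  5  6  7  8  9 10 11
g(k):  0  0  0  0  1  1  1  1  2  2  0  0
So g(11) = 0.
Pile B is a plain Nim pile of size 2, so its Grundy value is 2.
By the Sprague-Grundy theorem, the Grundy value of a sum of independent games is the XOR of the component values.
Combined value = 0 ⊕ 2 = 2.

2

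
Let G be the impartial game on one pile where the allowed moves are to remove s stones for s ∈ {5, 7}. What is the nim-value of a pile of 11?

2

Build the Grundy sequence with g(k) = mex{g(k−s) : s ∈ {5, 7}, s ≤ k}:
g(0) = mex{} = 0
g(1) = mex{} = 0
g(2) = mex{} = 0
g(3) = mex{} = 0
g(4) = mex{} = 0
g(5) = mex{0} = 1
g(6) = mex{0} = 1
g(7) = mex{0} = 1
g(8) = mex{0} = 1
g(9) = mex{0} = 1
g(10) = mex{0,1} = 2
g(11) = mex{0,1} = 2
So g(11) = 2.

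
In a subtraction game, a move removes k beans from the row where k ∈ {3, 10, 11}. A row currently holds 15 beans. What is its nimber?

0

Grundy values for subtraction set {3, 10, 11}:
k:     0  1  2  3  4  5  6  7  8  9 10 11 12 13 14 15
g(k):  0  0  0  1  1  1  0  0  0  1  1  1  2  2  0  0
So g(15) = 0.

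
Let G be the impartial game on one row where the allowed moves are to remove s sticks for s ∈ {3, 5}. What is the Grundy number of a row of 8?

0

Compute g(0), g(1), … for moves {3, 5}:
g(0) = mex{} = 0
g(1) = mex{} = 0
g(2) = mex{} = 0
g(3) = mex{0} = 1
g(4) = mex{0} = 1
g(5) = mex{0} = 1
g(6) = mex{0,1} = 2
g(7) = mex{0,1} = 2
g(8) = mex{1} = 0
So g(8) = 0.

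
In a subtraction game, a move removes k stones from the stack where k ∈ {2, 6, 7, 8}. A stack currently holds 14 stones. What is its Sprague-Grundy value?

0

Compute g(0), g(1), … for moves {2, 6, 7, 8}:
g(0) = mex{} = 0
g(1) = mex{} = 0
g(2) = mex{0} = 1
g(3) = mex{0} = 1
g(4) = mex{1} = 0
g(5) = mex{1} = 0
g(6) = mex{0} = 1
g(7) = mex{0} = 1
g(8) = mex{0,1} = 2
g(9) = mex{0,1} = 2
g(10) = mex{0,1,2} = 3
g(11) = mex{0,1,2} = 3
g(12) = mex{0,1,3} = 2
g(13) = mex{0,1,3} = 2
g(14) = mex{1,2} = 0
So g(14) = 0.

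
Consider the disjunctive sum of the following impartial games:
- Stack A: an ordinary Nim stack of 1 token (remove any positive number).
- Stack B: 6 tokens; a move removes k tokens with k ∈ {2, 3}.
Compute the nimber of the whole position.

1

Stack A is a plain Nim stack of size 1, so its Grundy value is 1.
Build the Grundy sequence for stack B with g(k) = mex{g(k−s) : s ∈ {2, 3}, s ≤ k}:
g(0) = mex{} = 0
g(1) = mex{} = 0
g(2) = mex{0} = 1
g(3) = mex{0} = 1
g(4) = mex{0,1} = 2
g(5) = mex{1} = 0
g(6) = mex{1,2} = 0
So g(6) = 0.
By the Sprague-Grundy theorem, the Grundy value of a sum of independent games is the XOR of the component values.
Combined value = 1 ⊕ 0 = 1.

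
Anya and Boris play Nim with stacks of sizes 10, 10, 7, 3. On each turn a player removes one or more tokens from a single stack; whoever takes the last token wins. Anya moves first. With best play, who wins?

In binary:
  1010  (10)
  1010  (10)
  0111  (7)
  0011  (3)
  ----
  0100  (4)
The nim-sum is 4 ≠ 0, so this is an N-position: the player to move can win; Anya has a winning move.

Anya wins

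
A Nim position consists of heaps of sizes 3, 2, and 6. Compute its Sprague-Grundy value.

7

Nim-sum: 3 ^ 2 ^ 6 = 7.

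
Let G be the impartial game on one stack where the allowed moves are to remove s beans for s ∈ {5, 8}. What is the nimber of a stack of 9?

Build the Grundy sequence with g(k) = mex{g(k−s) : s ∈ {5, 8}, s ≤ k}:
k:     0  1  2  3  4  5  6  7  8  9
g(k):  0  0  0  0  0  1  1  1  1  1
So g(9) = 1.

1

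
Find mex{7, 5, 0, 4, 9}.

1

0 is in the set but 1 is not, so the mex is 1.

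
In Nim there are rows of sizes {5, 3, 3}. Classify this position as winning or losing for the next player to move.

Compute the nim-sum pairwise:
5 ⊕ 3 = 6
6 ⊕ 3 = 5
The nim-sum is 5 ≠ 0, so this is an N-position: the player to move can win.

Winning position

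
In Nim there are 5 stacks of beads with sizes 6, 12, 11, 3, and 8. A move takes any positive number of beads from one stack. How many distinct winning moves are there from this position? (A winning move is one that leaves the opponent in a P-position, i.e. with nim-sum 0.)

In binary:
  0110  (6)
  1100  (12)
  1011  (11)
  0011  (3)
  1000  (8)
  ----
  1010  (10)
The overall nim-sum is X = 10. A stack of size p has a winning move iff p XOR X < p (reduce it to p XOR X).
  6: 6 XOR 10 = 12 ≥ 6 — no move.
  12: 12 XOR 10 = 6 < 12 — winning move (to 6).
  11: 11 XOR 10 = 1 < 11 — winning move (to 1).
  3: 3 XOR 10 = 9 ≥ 3 — no move.
  8: 8 XOR 10 = 2 < 8 — winning move (to 2).
That gives 3 winning moves.

3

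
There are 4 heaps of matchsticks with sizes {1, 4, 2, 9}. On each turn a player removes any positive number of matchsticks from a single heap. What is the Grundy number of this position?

Nim-sum: 1 XOR 4 XOR 2 XOR 9 = 14.

14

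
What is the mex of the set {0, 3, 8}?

0 is in the set but 1 is not, so the mex is 1.

1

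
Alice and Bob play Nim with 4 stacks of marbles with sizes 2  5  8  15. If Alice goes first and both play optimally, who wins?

Bob wins

In binary:
  0010  (2)
  0101  (5)
  1000  (8)
  1111  (15)
  ----
  0000  (0)
The nim-sum is 0, so this is a P-position: the player to move is in a losing position under optimal play; Alice is about to move from it and so loses — Bob wins.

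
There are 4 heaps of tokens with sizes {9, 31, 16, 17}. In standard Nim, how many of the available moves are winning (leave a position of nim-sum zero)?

3

Compute the nim-sum pairwise:
9 ^ 31 = 22
22 ^ 16 = 6
6 ^ 17 = 23
The overall nim-sum is X = 23. A heap of size p has a winning move iff p XOR X < p (reduce it to p XOR X).
  9: 9 XOR 23 = 30 ≥ 9 — no move.
  31: 31 XOR 23 = 8 < 31 — winning move (to 8).
  16: 16 XOR 23 = 7 < 16 — winning move (to 7).
  17: 17 XOR 23 = 6 < 17 — winning move (to 6).
That gives 3 winning moves.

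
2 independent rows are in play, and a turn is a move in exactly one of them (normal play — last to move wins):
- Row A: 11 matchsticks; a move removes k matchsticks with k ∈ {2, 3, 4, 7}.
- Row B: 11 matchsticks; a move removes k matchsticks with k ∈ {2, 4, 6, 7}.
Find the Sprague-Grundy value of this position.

Grundy values for row A (subtraction set {2, 3, 4, 7}):
g(0) = mex{} = 0
g(1) = mex{} = 0
g(2) = mex{0} = 1
g(3) = mex{0} = 1
g(4) = mex{0,1} = 2
g(5) = mex{0,1} = 2
g(6) = mex{1,2} = 0
g(7) = mex{0,1,2} = 3
g(8) = mex{0,2} = 1
g(9) = mex{0,1,2,3} = 4
g(10) = mex{0,1,3} = 2
g(11) = mex{1,2,3,4} = 0
So g(11) = 0.
For row B, compute g(0), g(1), … with moves {2, 4, 6, 7}:
g(0) = mex{} = 0
g(1) = mex{} = 0
g(2) = mex{0} = 1
g(3) = mex{0} = 1
g(4) = mex{0,1} = 2
g(5) = mex{0,1} = 2
g(6) = mex{0,1,2} = 3
g(7) = mex{0,1,2} = 3
g(8) = mex{0,1,2,3} = 4
g(9) = mex{1,2,3} = 0
g(10) = mex{1,2,3,4} = 0
g(11) = mex{0,2,3} = 1
So g(11) = 1.
By the Sprague-Grundy theorem, the Grundy value of a sum of independent games is the XOR of the component values.
Combined value = 0 XOR 1 = 1.

1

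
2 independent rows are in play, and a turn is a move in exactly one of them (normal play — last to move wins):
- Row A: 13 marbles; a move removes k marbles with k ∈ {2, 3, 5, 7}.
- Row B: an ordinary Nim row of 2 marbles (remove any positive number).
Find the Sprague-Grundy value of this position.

Grundy values for row A (subtraction set {2, 3, 5, 7}):
k:     0  1  2  3  4  5  6  7  8  9 10 11 12 13
g(k):  0  0  1  1  2  2  3  3  4  0  0  1  1  2
So g(13) = 2.
Row B is a plain Nim row of size 2, so its Grundy value is 2.
The value of a disjunctive sum is the nim-sum of the parts.
Combined value = 2 ⊕ 2 = 0.

0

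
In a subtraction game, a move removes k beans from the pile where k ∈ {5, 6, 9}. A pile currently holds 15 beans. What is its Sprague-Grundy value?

0

Build the Grundy sequence with g(k) = mex{g(k−s) : s ∈ {5, 6, 9}, s ≤ k}:
k:     0  1  2  3  4  5  6  7  8  9 10 11 12 13 14 15
g(k):  0  0  0  0  0  1  1  1  1  1  2  2  2  2  0  0
So g(15) = 0.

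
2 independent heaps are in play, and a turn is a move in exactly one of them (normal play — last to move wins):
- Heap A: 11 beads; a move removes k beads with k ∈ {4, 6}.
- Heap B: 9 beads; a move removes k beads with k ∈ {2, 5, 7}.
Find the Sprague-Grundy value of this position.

Grundy values for heap A (subtraction set {4, 6}):
k:     0  1  2  3  4  5  6  7  8  9 10 11
g(k):  0  0  0  0  1  1  1  1  2  2  0  0
So g(11) = 0.
Grundy values for heap B (subtraction set {2, 5, 7}):
k:     0  1  2  3  4  5  6  7  8  9
g(k):  0  0  1  1  0  2  1  3  2  2
So g(9) = 2.
The value of a disjunctive sum is the nim-sum of the parts.
Combined value = 0 ⊕ 2 = 2.

2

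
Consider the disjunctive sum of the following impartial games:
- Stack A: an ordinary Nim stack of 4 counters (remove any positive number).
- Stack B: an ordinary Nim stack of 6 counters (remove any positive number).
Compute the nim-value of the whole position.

2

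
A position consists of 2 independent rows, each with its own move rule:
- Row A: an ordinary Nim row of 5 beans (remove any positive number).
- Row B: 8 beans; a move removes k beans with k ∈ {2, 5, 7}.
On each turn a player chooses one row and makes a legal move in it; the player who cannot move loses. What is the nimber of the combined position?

7

Row A is a plain Nim row of size 5, so its Grundy value is 5.
For row B, compute g(0), g(1), … with moves {2, 5, 7}:
g(0) = mex{} = 0
g(1) = mex{} = 0
g(2) = mex{0} = 1
g(3) = mex{0} = 1
g(4) = mex{1} = 0
g(5) = mex{0,1} = 2
g(6) = mex{0} = 1
g(7) = mex{0,1,2} = 3
g(8) = mex{0,1} = 2
So g(8) = 2.
The value of a disjunctive sum is the nim-sum of the parts.
Combined value = 5 ⊕ 2 = 7.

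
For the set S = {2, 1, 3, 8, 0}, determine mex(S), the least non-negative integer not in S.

4

The values 0, 1, 2, 3 are all present; 4 is the first non-negative integer missing from the set.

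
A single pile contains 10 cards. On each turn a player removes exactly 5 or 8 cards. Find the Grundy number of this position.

Grundy values for subtraction set {5, 8}:
g(0) = mex{} = 0
g(1) = mex{} = 0
g(2) = mex{} = 0
g(3) = mex{} = 0
g(4) = mex{} = 0
g(5) = mex{0} = 1
g(6) = mex{0} = 1
g(7) = mex{0} = 1
g(8) = mex{0} = 1
g(9) = mex{0} = 1
g(10) = mex{0,1} = 2
So g(10) = 2.

2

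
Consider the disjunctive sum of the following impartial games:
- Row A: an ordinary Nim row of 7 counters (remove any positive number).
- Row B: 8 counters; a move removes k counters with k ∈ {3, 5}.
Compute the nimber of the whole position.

Row A is a plain Nim row of size 7, so its Grundy value is 7.
Build the Grundy sequence for row B with g(k) = mex{g(k−s) : s ∈ {3, 5}, s ≤ k}:
k:     0  1  2  3  4  5  6  7  8
g(k):  0  0  0  1  1  1  2  2  0
So g(8) = 0.
The value of a disjunctive sum is the nim-sum of the parts.
Combined value = 7 XOR 0 = 7.

7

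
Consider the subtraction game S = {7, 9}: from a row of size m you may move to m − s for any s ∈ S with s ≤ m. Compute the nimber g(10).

Compute g(0), g(1), … for moves {7, 9}:
k:     0  1  2  3  4  5  6  7  8  9 10
g(k):  0  0  0  0  0  0  0  1  1  1  1
So g(10) = 1.

1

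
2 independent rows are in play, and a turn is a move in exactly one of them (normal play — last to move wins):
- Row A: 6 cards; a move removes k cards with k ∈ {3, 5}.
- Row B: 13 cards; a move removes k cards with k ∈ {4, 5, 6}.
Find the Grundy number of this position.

2

Grundy values for row A (subtraction set {3, 5}):
g(0) = mex{} = 0
g(1) = mex{} = 0
g(2) = mex{} = 0
g(3) = mex{0} = 1
g(4) = mex{0} = 1
g(5) = mex{0} = 1
g(6) = mex{0,1} = 2
So g(6) = 2.
Build the Grundy sequence for row B with g(k) = mex{g(k−s) : s ∈ {4, 5, 6}, s ≤ k}:
k:     0  1  2  3  4  5  6  7  8  9 10 11 12 13
g(k):  0  0  0  0  1  1  1  1  2  2  0  0  0  0
So g(13) = 0.
By the Sprague-Grundy theorem, the Grundy value of a sum of independent games is the XOR of the component values.
Combined value = 2 ⊕ 0 = 2.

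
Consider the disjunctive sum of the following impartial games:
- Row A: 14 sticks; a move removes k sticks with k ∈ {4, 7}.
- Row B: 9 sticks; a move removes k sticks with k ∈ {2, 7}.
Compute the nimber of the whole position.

For row A, compute g(0), g(1), … with moves {4, 7}:
g(0) = mex{} = 0
g(1) = mex{} = 0
g(2) = mex{} = 0
g(3) = mex{} = 0
g(4) = mex{0} = 1
g(5) = mex{0} = 1
g(6) = mex{0} = 1
g(7) = mex{0} = 1
g(8) = mex{0,1} = 2
g(9) = mex{0,1} = 2
g(10) = mex{0,1} = 2
g(11) = mex{1} = 0
g(12) = mex{1,2} = 0
g(13) = mex{1,2} = 0
g(14) = mex{1,2} = 0
So g(14) = 0.
Grundy values for row B (subtraction set {2, 7}):
k:     0  1  2  3  4  5  6  7  8  9
g(k):  0  0  1  1  0  0  1  1  2  0
So g(9) = 0.
By the Sprague-Grundy theorem, the Grundy value of a sum of independent games is the XOR of the component values.
Combined value = 0 XOR 0 = 0.

0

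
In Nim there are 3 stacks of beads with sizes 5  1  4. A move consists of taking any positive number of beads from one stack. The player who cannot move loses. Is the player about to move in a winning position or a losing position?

Bitwise XOR of the heap sizes:
  101  (5)
  001  (1)
  100  (4)
  ---
  000  (0)
The nim-sum is 0, so this is a P-position: the player to move is in a losing position under optimal play.

Losing position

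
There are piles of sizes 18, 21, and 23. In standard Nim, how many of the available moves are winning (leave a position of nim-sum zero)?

3

Nim-sum: 18 ^ 21 ^ 23 = 16.
The overall nim-sum is X = 16. A pile of size p has a winning move iff p XOR X < p (reduce it to p XOR X).
  18: 18 XOR 16 = 2 < 18 — winning move (to 2).
  21: 21 XOR 16 = 5 < 21 — winning move (to 5).
  23: 23 XOR 16 = 7 < 23 — winning move (to 7).
That gives 3 winning moves.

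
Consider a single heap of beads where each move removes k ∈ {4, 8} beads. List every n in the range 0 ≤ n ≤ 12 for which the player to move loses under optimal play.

0, 1, 2, 3, 12

Compute g(0), g(1), … for moves {4, 8}:
k:     0  1  2  3  4  5  6  7  8  9 10 11 12
g(k):  0  0  0  0  1  1  1  1  2  2  2  2  0
The P-positions (g = 0) in 0..12 are 0, 1, 2, 3, 12.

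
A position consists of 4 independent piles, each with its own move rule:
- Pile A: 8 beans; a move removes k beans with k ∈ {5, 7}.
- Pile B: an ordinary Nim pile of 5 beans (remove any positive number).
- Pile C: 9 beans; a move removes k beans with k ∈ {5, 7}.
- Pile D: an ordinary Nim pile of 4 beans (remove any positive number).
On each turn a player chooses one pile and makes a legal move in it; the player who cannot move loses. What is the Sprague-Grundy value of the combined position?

Build the Grundy sequence for pile A with g(k) = mex{g(k−s) : s ∈ {5, 7}, s ≤ k}:
k:     0  1  2  3  4  5  6  7  8
g(k):  0  0  0  0  0  1  1  1  1
So g(8) = 1.
Pile B is a plain Nim pile of size 5, so its Grundy value is 5.
For pile C, compute g(0), g(1), … with moves {5, 7}:
k:     0  1  2  3  4  5  6  7  8  9
g(k):  0  0  0  0  0  1  1  1  1  1
So g(9) = 1.
Pile D is a plain Nim pile of size 4, so its Grundy value is 4.
By the Sprague-Grundy theorem, the Grundy value of a sum of independent games is the XOR of the component values.
Combined value = 1 XOR 5 XOR 1 XOR 4 = 1.

1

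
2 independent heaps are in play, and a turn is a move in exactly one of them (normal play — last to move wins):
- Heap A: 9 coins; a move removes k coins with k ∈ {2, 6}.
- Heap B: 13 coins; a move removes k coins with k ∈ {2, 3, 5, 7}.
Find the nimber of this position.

2

Build the Grundy sequence for heap A with g(k) = mex{g(k−s) : s ∈ {2, 6}, s ≤ k}:
g(0) = mex{} = 0
g(1) = mex{} = 0
g(2) = mex{0} = 1
g(3) = mex{0} = 1
g(4) = mex{1} = 0
g(5) = mex{1} = 0
g(6) = mex{0} = 1
g(7) = mex{0} = 1
g(8) = mex{1} = 0
g(9) = mex{1} = 0
So g(9) = 0.
Grundy values for heap B (subtraction set {2, 3, 5, 7}):
g(0) = mex{} = 0
g(1) = mex{} = 0
g(2) = mex{0} = 1
g(3) = mex{0} = 1
g(4) = mex{0,1} = 2
g(5) = mex{0,1} = 2
g(6) = mex{0,1,2} = 3
g(7) = mex{0,1,2} = 3
g(8) = mex{0,1,2,3} = 4
g(9) = mex{1,2,3} = 0
g(10) = mex{1,2,3,4} = 0
g(11) = mex{0,2,3,4} = 1
g(12) = mex{0,2,3} = 1
g(13) = mex{0,1,3,4} = 2
So g(13) = 2.
By the Sprague-Grundy theorem, the Grundy value of a sum of independent games is the XOR of the component values.
Combined value = 0 ⊕ 2 = 2.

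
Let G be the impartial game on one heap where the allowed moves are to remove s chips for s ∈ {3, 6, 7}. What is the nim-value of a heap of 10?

0

Compute g(0), g(1), … for moves {3, 6, 7}:
g(0) = mex{} = 0
g(1) = mex{} = 0
g(2) = mex{} = 0
g(3) = mex{0} = 1
g(4) = mex{0} = 1
g(5) = mex{0} = 1
g(6) = mex{0,1} = 2
g(7) = mex{0,1} = 2
g(8) = mex{0,1} = 2
g(9) = mex{0,1,2} = 3
g(10) = mex{1,2} = 0
So g(10) = 0.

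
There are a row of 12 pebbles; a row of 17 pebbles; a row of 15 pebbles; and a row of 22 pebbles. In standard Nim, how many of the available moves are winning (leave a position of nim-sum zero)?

3

In binary:
  01100  (12)
  10001  (17)
  01111  (15)
  10110  (22)
  -----
  00100  (4)
The overall nim-sum is X = 4. A row of size p has a winning move iff p XOR X < p (reduce it to p XOR X).
  12: 12 XOR 4 = 8 < 12 — winning move (to 8).
  17: 17 XOR 4 = 21 ≥ 17 — no move.
  15: 15 XOR 4 = 11 < 15 — winning move (to 11).
  22: 22 XOR 4 = 18 < 22 — winning move (to 18).
That gives 3 winning moves.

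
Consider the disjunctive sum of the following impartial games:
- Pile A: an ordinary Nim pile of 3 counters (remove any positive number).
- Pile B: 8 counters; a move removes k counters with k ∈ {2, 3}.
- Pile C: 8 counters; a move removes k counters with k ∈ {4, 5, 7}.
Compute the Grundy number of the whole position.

0

Pile A is a plain Nim pile of size 3, so its Grundy value is 3.
Grundy values for pile B (subtraction set {2, 3}):
g(0) = mex{} = 0
g(1) = mex{} = 0
g(2) = mex{0} = 1
g(3) = mex{0} = 1
g(4) = mex{0,1} = 2
g(5) = mex{1} = 0
g(6) = mex{1,2} = 0
g(7) = mex{0,2} = 1
g(8) = mex{0} = 1
So g(8) = 1.
Build the Grundy sequence for pile C with g(k) = mex{g(k−s) : s ∈ {4, 5, 7}, s ≤ k}:
k:     0  1  2  3  4  5  6  7  8
g(k):  0  0  0  0  1  1  1  1  2
So g(8) = 2.
The value of a disjunctive sum is the nim-sum of the parts.
Combined value = 3 XOR 1 XOR 2 = 0.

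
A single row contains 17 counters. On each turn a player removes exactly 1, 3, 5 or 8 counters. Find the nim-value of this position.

Compute g(0), g(1), … for moves {1, 3, 5, 8}:
k:     0  1  2  3  4  5  6  7  8  9 10 11 12 13 14 15 16 17
g(k):  0  1  0  1  0  1  0  1  2  3  2  3  2  0  1  0  1  0
So g(17) = 0.

0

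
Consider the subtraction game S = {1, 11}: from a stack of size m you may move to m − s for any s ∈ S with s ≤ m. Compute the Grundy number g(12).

0

Grundy values for subtraction set {1, 11}:
k:     0  1  2  3  4  5  6  7  8  9 10 11 12
g(k):  0  1  0  1  0  1  0  1  0  1  0  1  0
So g(12) = 0.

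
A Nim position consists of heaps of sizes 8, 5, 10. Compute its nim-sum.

7

Bitwise XOR of the heap sizes:
  1000  (8)
  0101  (5)
  1010  (10)
  ----
  0111  (7)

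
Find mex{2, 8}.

0

0 is not in the set, so the mex is 0.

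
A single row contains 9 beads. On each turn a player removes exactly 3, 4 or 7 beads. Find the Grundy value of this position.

Build the Grundy sequence with g(k) = mex{g(k−s) : s ∈ {3, 4, 7}, s ≤ k}:
g(0) = mex{} = 0
g(1) = mex{} = 0
g(2) = mex{} = 0
g(3) = mex{0} = 1
g(4) = mex{0} = 1
g(5) = mex{0} = 1
g(6) = mex{0,1} = 2
g(7) = mex{0,1} = 2
g(8) = mex{0,1} = 2
g(9) = mex{0,1,2} = 3
So g(9) = 3.

3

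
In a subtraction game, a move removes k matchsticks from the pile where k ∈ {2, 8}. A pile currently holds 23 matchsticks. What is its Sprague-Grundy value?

Compute g(0), g(1), … for moves {2, 8}:
k:     0  1  2  3  4  5  6  7  8  9 10 11 12 13 14 15 16 17 18 19 20 21 22 23
g(k):  0  0  1  1  0  0  1  1  2  2  0  0  1  1  0  0  1  1  2  2  0  0  1  1
So g(23) = 1.

1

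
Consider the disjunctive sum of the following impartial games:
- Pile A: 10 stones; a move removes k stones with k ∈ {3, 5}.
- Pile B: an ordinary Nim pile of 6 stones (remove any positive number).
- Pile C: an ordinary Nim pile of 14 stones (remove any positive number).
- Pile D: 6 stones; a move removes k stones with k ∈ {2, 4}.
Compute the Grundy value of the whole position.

8

For pile A, compute g(0), g(1), … with moves {3, 5}:
g(0) = mex{} = 0
g(1) = mex{} = 0
g(2) = mex{} = 0
g(3) = mex{0} = 1
g(4) = mex{0} = 1
g(5) = mex{0} = 1
g(6) = mex{0,1} = 2
g(7) = mex{0,1} = 2
g(8) = mex{1} = 0
g(9) = mex{1,2} = 0
g(10) = mex{1,2} = 0
So g(10) = 0.
Pile B is a plain Nim pile of size 6, so its Grundy value is 6.
Pile C is a plain Nim pile of size 14, so its Grundy value is 14.
Build the Grundy sequence for pile D with g(k) = mex{g(k−s) : s ∈ {2, 4}, s ≤ k}:
k:     0  1  2  3  4  5  6
g(k):  0  0  1  1  2  2  0
So g(6) = 0.
By the Sprague-Grundy theorem, the Grundy value of a sum of independent games is the XOR of the component values.
Combined value = 0 XOR 6 XOR 14 XOR 0 = 8.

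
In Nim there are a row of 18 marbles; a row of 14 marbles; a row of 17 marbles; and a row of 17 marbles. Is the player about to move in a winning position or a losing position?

Winning position

Nim-sum: 18 ^ 14 ^ 17 ^ 17 = 28.
The nim-sum is 28 ≠ 0, so this is an N-position: the player to move can win.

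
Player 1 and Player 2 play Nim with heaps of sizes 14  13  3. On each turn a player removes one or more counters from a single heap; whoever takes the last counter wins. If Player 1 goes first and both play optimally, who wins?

Player 2 wins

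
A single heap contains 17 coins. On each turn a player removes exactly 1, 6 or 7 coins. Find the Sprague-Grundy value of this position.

Build the Grundy sequence with g(k) = mex{g(k−s) : s ∈ {1, 6, 7}, s ≤ k}:
k:     0  1  2  3  4  5  6  7  8  9 10 11 12 13 14 15 16 17
g(k):  0  1  0  1  0  1  2  3  2  3  2  3  0  1  0  1  0  1
So g(17) = 1.

1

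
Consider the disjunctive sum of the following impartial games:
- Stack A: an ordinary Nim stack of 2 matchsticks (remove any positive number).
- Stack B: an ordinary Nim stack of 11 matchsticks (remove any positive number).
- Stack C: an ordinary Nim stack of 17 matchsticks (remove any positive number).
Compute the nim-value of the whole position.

24

Stack A is a plain Nim stack of size 2, so its Grundy value is 2.
Stack B is a plain Nim stack of size 11, so its Grundy value is 11.
Stack C is a plain Nim stack of size 17, so its Grundy value is 17.
By the Sprague-Grundy theorem, the Grundy value of a sum of independent games is the XOR of the component values.
Combined value = 2 ⊕ 11 ⊕ 17 = 24.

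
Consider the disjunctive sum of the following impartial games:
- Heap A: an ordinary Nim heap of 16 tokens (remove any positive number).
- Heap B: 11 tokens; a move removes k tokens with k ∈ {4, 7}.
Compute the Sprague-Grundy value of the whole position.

16

Heap A is a plain Nim heap of size 16, so its Grundy value is 16.
Grundy values for heap B (subtraction set {4, 7}):
k:     0  1  2  3  4  5  6  7  8  9 10 11
g(k):  0  0  0  0  1  1  1  1  2  2  2  0
So g(11) = 0.
By the Sprague-Grundy theorem, the Grundy value of a sum of independent games is the XOR of the component values.
Combined value = 16 ⊕ 0 = 16.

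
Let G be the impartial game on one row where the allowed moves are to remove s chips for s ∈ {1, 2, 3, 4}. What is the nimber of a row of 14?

4

Compute g(0), g(1), … for moves {1, 2, 3, 4}:
k:     0  1  2  3  4  5  6  7  8  9 10 11 12 13 14
g(k):  0  1  2  3  4  0  1  2  3  4  0  1  2  3  4
So g(14) = 4.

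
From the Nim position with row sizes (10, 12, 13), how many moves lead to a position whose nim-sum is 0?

3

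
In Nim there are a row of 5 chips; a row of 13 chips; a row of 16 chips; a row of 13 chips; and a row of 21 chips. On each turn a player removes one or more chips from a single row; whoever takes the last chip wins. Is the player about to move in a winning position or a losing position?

Nim-sum: 5 XOR 13 XOR 16 XOR 13 XOR 21 = 0.
The nim-sum is 0, so this is a P-position: the player to move is in a losing position under optimal play.

Losing position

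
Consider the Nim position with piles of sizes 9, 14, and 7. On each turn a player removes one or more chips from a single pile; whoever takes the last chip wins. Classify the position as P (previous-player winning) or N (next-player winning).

P-position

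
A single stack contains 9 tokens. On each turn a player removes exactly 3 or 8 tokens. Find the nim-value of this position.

1

Build the Grundy sequence with g(k) = mex{g(k−s) : s ∈ {3, 8}, s ≤ k}:
g(0) = mex{} = 0
g(1) = mex{} = 0
g(2) = mex{} = 0
g(3) = mex{0} = 1
g(4) = mex{0} = 1
g(5) = mex{0} = 1
g(6) = mex{1} = 0
g(7) = mex{1} = 0
g(8) = mex{0,1} = 2
g(9) = mex{0} = 1
So g(9) = 1.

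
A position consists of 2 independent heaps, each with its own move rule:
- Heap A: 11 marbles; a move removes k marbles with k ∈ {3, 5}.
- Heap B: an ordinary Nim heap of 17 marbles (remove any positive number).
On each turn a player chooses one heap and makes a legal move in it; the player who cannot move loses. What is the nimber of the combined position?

16

For heap A, compute g(0), g(1), … with moves {3, 5}:
k:     0  1  2  3  4  5  6  7  8  9 10 11
g(k):  0  0  0  1  1  1  2  2  0  0  0  1
So g(11) = 1.
Heap B is a plain Nim heap of size 17, so its Grundy value is 17.
By the Sprague-Grundy theorem, the Grundy value of a sum of independent games is the XOR of the component values.
Combined value = 1 ⊕ 17 = 16.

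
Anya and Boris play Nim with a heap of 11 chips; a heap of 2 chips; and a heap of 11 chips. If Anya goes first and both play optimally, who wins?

In binary:
  1011  (11)
  0010  (2)
  1011  (11)
  ----
  0010  (2)
The nim-sum is 2 ≠ 0, so this is an N-position: the player to move can win; Anya has a winning move.

Anya wins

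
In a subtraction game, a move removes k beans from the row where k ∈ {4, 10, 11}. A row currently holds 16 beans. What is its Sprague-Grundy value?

0

Grundy values for subtraction set {4, 10, 11}:
k:     0  1  2  3  4  5  6  7  8  9 10 11 12 13 14 15 16
g(k):  0  0  0  0  1  1  1  1  0  0  2  2  1  1  3  0  0
So g(16) = 0.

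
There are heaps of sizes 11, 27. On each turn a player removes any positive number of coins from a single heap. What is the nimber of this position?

In binary:
  01011  (11)
  11011  (27)
  -----
  10000  (16)

16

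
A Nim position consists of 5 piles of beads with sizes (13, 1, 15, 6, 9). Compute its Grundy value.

12

Nim-sum: 13 ^ 1 ^ 15 ^ 6 ^ 9 = 12.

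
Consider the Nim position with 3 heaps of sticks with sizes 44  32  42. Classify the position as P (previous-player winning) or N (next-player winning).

N-position

Nim-sum: 44 ^ 32 ^ 42 = 38.
The nim-sum is 38 ≠ 0, so this is an N-position: the player to move can win.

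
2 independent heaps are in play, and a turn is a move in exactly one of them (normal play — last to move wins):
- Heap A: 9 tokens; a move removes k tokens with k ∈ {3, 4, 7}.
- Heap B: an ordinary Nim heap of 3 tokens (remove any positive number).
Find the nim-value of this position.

Build the Grundy sequence for heap A with g(k) = mex{g(k−s) : s ∈ {3, 4, 7}, s ≤ k}:
g(0) = mex{} = 0
g(1) = mex{} = 0
g(2) = mex{} = 0
g(3) = mex{0} = 1
g(4) = mex{0} = 1
g(5) = mex{0} = 1
g(6) = mex{0,1} = 2
g(7) = mex{0,1} = 2
g(8) = mex{0,1} = 2
g(9) = mex{0,1,2} = 3
So g(9) = 3.
Heap B is a plain Nim heap of size 3, so its Grundy value is 3.
The value of a disjunctive sum is the nim-sum of the parts.
Combined value = 3 XOR 3 = 0.

0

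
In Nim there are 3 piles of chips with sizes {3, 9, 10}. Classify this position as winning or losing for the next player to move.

Compute the nim-sum pairwise:
3 ⊕ 9 = 10
10 ⊕ 10 = 0
The nim-sum is 0, so this is a P-position: the player to move is in a losing position under optimal play.

Losing position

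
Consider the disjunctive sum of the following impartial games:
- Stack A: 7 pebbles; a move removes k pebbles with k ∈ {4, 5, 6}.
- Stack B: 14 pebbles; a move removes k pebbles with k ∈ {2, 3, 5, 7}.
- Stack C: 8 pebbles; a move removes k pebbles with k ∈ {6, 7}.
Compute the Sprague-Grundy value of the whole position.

2

Grundy values for stack A (subtraction set {4, 5, 6}):
k:     0  1  2  3  4  5  6  7
g(k):  0  0  0  0  1  1  1  1
So g(7) = 1.
For stack B, compute g(0), g(1), … with moves {2, 3, 5, 7}:
g(0) = mex{} = 0
g(1) = mex{} = 0
g(2) = mex{0} = 1
g(3) = mex{0} = 1
g(4) = mex{0,1} = 2
g(5) = mex{0,1} = 2
g(6) = mex{0,1,2} = 3
g(7) = mex{0,1,2} = 3
g(8) = mex{0,1,2,3} = 4
g(9) = mex{1,2,3} = 0
g(10) = mex{1,2,3,4} = 0
g(11) = mex{0,2,3,4} = 1
g(12) = mex{0,2,3} = 1
g(13) = mex{0,1,3,4} = 2
g(14) = mex{0,1,3} = 2
So g(14) = 2.
For stack C, compute g(0), g(1), … with moves {6, 7}:
g(0) = mex{} = 0
g(1) = mex{} = 0
g(2) = mex{} = 0
g(3) = mex{} = 0
g(4) = mex{} = 0
g(5) = mex{} = 0
g(6) = mex{0} = 1
g(7) = mex{0} = 1
g(8) = mex{0} = 1
So g(8) = 1.
By the Sprague-Grundy theorem, the Grundy value of a sum of independent games is the XOR of the component values.
Combined value = 1 ⊕ 2 ⊕ 1 = 2.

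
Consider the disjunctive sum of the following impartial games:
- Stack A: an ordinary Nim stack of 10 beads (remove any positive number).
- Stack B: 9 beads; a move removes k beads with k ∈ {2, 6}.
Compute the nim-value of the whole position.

Stack A is a plain Nim stack of size 10, so its Grundy value is 10.
For stack B, compute g(0), g(1), … with moves {2, 6}:
k:     0  1  2  3  4  5  6  7  8  9
g(k):  0  0  1  1  0  0  1  1  0  0
So g(9) = 0.
The value of a disjunctive sum is the nim-sum of the parts.
Combined value = 10 ⊕ 0 = 10.

10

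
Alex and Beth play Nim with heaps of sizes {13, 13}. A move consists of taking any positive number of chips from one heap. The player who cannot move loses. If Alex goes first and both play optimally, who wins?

Bitwise XOR of the heap sizes:
  1101  (13)
  1101  (13)
  ----
  0000  (0)
The nim-sum is 0, so this is a P-position: the player to move is in a losing position under optimal play; Alex is about to move from it and so loses — Beth wins.

Beth wins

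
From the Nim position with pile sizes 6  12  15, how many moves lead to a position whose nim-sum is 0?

3

Compute the nim-sum pairwise:
6 ^ 12 = 10
10 ^ 15 = 5
The overall nim-sum is X = 5. A pile of size p has a winning move iff p XOR X < p (reduce it to p XOR X).
  6: 6 XOR 5 = 3 < 6 — winning move (to 3).
  12: 12 XOR 5 = 9 < 12 — winning move (to 9).
  15: 15 XOR 5 = 10 < 15 — winning move (to 10).
That gives 3 winning moves.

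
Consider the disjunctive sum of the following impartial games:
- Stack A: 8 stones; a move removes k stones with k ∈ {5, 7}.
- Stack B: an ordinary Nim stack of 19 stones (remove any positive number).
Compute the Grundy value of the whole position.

18

Build the Grundy sequence for stack A with g(k) = mex{g(k−s) : s ∈ {5, 7}, s ≤ k}:
k:     0  1  2  3  4  5  6  7  8
g(k):  0  0  0  0  0  1  1  1  1
So g(8) = 1.
Stack B is a plain Nim stack of size 19, so its Grundy value is 19.
By the Sprague-Grundy theorem, the Grundy value of a sum of independent games is the XOR of the component values.
Combined value = 1 ⊕ 19 = 18.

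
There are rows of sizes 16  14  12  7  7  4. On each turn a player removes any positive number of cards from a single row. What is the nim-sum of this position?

22

Nim-sum: 16 ⊕ 14 ⊕ 12 ⊕ 7 ⊕ 7 ⊕ 4 = 22.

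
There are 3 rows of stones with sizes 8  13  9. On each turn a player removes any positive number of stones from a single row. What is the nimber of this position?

12

Bitwise XOR of the heap sizes:
  1000  (8)
  1101  (13)
  1001  (9)
  ----
  1100  (12)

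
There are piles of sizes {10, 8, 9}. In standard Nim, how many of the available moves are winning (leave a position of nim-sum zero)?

Compute the nim-sum pairwise:
10 XOR 8 = 2
2 XOR 9 = 11
The overall nim-sum is X = 11. A pile of size p has a winning move iff p XOR X < p (reduce it to p XOR X).
  10: 10 XOR 11 = 1 < 10 — winning move (to 1).
  8: 8 XOR 11 = 3 < 8 — winning move (to 3).
  9: 9 XOR 11 = 2 < 9 — winning move (to 2).
That gives 3 winning moves.

3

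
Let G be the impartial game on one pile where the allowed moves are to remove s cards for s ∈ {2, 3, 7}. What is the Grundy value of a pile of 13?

Compute g(0), g(1), … for moves {2, 3, 7}:
g(0) = mex{} = 0
g(1) = mex{} = 0
g(2) = mex{0} = 1
g(3) = mex{0} = 1
g(4) = mex{0,1} = 2
g(5) = mex{1} = 0
g(6) = mex{1,2} = 0
g(7) = mex{0,2} = 1
g(8) = mex{0} = 1
g(9) = mex{0,1} = 2
g(10) = mex{1} = 0
g(11) = mex{1,2} = 0
g(12) = mex{0,2} = 1
g(13) = mex{0} = 1
So g(13) = 1.

1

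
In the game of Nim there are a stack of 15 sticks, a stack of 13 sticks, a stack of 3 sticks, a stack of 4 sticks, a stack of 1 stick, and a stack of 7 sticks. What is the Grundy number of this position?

In binary:
  1111  (15)
  1101  (13)
  0011  (3)
  0100  (4)
  0001  (1)
  0111  (7)
  ----
  0011  (3)

3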